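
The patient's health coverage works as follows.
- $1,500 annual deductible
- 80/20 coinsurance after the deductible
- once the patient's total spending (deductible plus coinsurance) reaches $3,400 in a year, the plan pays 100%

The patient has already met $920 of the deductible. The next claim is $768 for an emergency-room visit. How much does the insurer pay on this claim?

Deductible still to meet: $1,500 − $920 = $580.
That leaves $768 − $580 = $188 for coinsurance.
Coinsurance: $188 × 20% = $37.60.
That puts the patient's cost at $580 + $37.60 = $617.60 before any cap.
Total out-of-pocket so far would be $920 + $617.60 = $1,537.60, below the $3,400 cap — no reduction.
The plan picks up $768 − $617.60 = $150.40.

$150.40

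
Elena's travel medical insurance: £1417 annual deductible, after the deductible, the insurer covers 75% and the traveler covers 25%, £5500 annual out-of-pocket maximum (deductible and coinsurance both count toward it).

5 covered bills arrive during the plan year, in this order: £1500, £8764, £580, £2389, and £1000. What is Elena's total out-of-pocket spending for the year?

£4621

#1 (£1500): £1417 finishes the deductible; £83 goes to coinsurance; traveler's 25% is £20.75. Traveler pays £1437.75; OOP now £1437.75.
#2 (£8764): 25% coinsurance on £8764 = £2191. Traveler owes £2191 (running OOP £3628.75).
#3 (£580): 25% coinsurance on £580 = £145. Cost to traveler: £145. OOP to date £3773.75.
#4 (£2389): deductible already satisfied, so traveler's share is 25% × £2389 = £597.25. Cost to traveler: £597.25. OOP to date £4371.
#5 (£1000): deductible already satisfied, so traveler's share is 25% × £1000 = £250. Cost to traveler: £250. OOP to date £4621.
Total paid by the traveler: £1437.75 + £2191 + £145 + £597.25 + £250 = £4621.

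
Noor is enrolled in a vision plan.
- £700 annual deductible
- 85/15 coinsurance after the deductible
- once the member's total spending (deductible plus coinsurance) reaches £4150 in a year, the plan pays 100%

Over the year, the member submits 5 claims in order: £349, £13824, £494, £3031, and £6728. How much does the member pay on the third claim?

#1 (£349): fully absorbed by the deductible. Member pays £349; OOP now £349.
#2 (£13824): £351 to deductible, leaving £13473; member's 15% is £2020.95. Member owes £2371.95 (running OOP £2720.95).
#3 (£494): 15% coinsurance on £494 = £74.10. Member owes £74.10 (running OOP £2795.05).

£74.10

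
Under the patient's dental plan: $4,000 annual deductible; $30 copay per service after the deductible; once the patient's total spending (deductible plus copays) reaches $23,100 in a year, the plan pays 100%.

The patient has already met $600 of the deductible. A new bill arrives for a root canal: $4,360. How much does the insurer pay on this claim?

$930

$600 of the $4,000 deductible is already met, leaving $3,400.
The remaining $960 (= $4,360 − $3,400) moves to the copay.
Copay on this service: $30.
Patient responsibility before any cap: $3,400 + $30 = $3,430.
Cumulative spending $600 + $3,430 = $4,030 stays under the $23,100 maximum.
The plan picks up $4,360 − $3,430 = $930.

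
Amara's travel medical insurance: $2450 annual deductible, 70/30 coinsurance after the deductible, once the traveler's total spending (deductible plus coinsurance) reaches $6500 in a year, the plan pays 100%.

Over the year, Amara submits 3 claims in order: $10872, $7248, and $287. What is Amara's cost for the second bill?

Claim 1 — $10872: $2450 finishes the deductible; $8422 goes to coinsurance; 30% of $8422 = $2526.60. Traveler pays $4976.60; OOP now $4976.60.
Claim 2 — $7248: 30% coinsurance on $7248 = $2174.40. That would push OOP to $7151, over the $6500 cap, so traveler pays $6500 − $4976.60 = $1523.40.

$1523.40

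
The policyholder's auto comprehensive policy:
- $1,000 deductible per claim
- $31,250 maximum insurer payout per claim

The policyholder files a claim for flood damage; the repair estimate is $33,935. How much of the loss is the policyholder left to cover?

Subtract the deductible: $33,935 − $1,000 = $32,935.
Since $32,935 > $31,250, the payout is capped at $31,250.
Policyholder's share is the uncovered remainder: $33,935 − $31,250 = $2,685.

$2,685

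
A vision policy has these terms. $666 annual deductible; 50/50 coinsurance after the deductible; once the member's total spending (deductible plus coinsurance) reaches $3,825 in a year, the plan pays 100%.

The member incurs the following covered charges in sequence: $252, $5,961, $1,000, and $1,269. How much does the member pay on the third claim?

Claim 1 — $252: all of it applies to the deductible. Member pays $252; OOP now $252.
Claim 2 — $5,961: $414 to deductible, leaving $5,547; member's 50% is $2,773.50. Cost to member: $3,187.50. OOP to date $3,439.50.
Claim 3 — $1,000: deductible met; 50% of $1,000 = $500. OOP would hit $3,939.50 > $3,825, so the cap limits the member to $3,825 − $3,439.50 = $385.50.

$385.50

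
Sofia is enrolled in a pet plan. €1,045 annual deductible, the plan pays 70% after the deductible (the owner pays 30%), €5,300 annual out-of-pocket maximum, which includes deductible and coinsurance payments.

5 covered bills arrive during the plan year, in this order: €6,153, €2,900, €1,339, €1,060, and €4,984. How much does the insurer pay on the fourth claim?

Bill 1, €6,153: deductible takes €1,045, €5,108 remains; 30% of €5,108 = €1,532.40. Cost to owner: €2,577.40. OOP to date €2,577.40. Plan pays €6,153 − €2,577.40 = €3,575.60.
Bill 2, €2,900: deductible met; 30% of €2,900 = €870. Owner owes €870 (running OOP €3,447.40). Plan pays €2,900 − €870 = €2,030.
Bill 3, €1,339: deductible met; 30% of €1,339 = €401.70. Owner pays €401.70; OOP now €3,849.10. Insurer: €1,339 − €401.70 = €937.30.
Bill 4, €1,060: 30% coinsurance on €1,060 = €318. Owner pays €318; OOP now €4,167.10. Insurer: €1,060 − €318 = €742.

€742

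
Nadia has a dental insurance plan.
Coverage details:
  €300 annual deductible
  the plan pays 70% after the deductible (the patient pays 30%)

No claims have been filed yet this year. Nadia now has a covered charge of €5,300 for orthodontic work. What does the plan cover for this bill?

€3,500

Deductible not yet touched, so the first €300 of the bill goes to the deductible.
The remaining €5,000 (= €5,300 − €300) moves to coinsurance.
Patient's 30% share of €5,000 is €1,500.
Patient responsibility: €300 + €1,500 = €1,800.
The insurer covers the remainder: €5,300 − €1,800 = €3,500.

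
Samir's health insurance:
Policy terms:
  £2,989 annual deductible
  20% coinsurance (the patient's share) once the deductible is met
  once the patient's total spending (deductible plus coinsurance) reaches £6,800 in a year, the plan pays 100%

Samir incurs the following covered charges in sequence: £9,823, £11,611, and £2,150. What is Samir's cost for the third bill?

£122

Claim 1 — £9,823: deductible takes £2,989, £6,834 remains; 20% of £6,834 = £1,366.80. Patient pays £4,355.80; OOP now £4,355.80.
Claim 2 — £11,611: deductible met; 20% of £11,611 = £2,322.20. Patient pays £2,322.20; OOP now £6,678.
Claim 3 — £2,150: deductible met; 20% of £2,150 = £430. OOP would hit £7,108 > £6,800, so the cap limits the patient to £6,800 − £6,678 = £122.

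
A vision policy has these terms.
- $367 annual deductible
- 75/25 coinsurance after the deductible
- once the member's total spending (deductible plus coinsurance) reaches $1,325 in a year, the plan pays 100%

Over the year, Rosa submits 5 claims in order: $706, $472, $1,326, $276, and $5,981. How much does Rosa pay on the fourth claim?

Claim 1 — $706: $367 finishes the deductible; $339 goes to coinsurance; coinsurance $339 × 25% = $84.75. Member pays $451.75; OOP now $451.75.
Claim 2 — $472: 25% coinsurance on $472 = $118. Member pays $118; OOP now $569.75.
Claim 3 — $1,326: deductible already satisfied, so member's share is 25% × $1,326 = $331.50. Member owes $331.50 (running OOP $901.25).
Claim 4 — $276: deductible already satisfied, so member's share is 25% × $276 = $69. Member owes $69 (running OOP $970.25).

$69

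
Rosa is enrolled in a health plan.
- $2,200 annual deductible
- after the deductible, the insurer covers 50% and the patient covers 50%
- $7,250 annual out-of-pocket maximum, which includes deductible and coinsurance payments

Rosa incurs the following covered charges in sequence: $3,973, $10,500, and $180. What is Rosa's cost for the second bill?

$4,163.50

Claim 1 ($3,973): $2,200 to deductible, leaving $1,773; patient's 50% is $886.50. Cost to patient: $3,086.50. OOP to date $3,086.50.
Claim 2 ($10,500): 50% coinsurance on $10,500 = $5,250. Adding that to $3,086.50 gives $8,336.50, past the $7,250 cap; patient pays only $7,250 − $3,086.50 = $4,163.50.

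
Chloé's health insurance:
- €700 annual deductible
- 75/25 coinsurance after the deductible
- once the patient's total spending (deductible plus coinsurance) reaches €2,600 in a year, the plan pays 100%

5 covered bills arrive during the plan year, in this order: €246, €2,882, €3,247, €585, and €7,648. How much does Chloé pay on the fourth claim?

Bill 1, €246: all of it applies to the deductible. Patient owes €246 (running OOP €246).
Bill 2, €2,882: €454 to deductible, leaving €2,428; patient's 25% is €607. Patient pays €1,061; OOP now €1,307.
Bill 3, €3,247: 25% coinsurance on €3,247 = €811.75. Patient pays €811.75; OOP now €2,118.75.
Bill 4, €585: deductible already satisfied, so patient's share is 25% × €585 = €146.25. Patient owes €146.25 (running OOP €2,265).

€146.25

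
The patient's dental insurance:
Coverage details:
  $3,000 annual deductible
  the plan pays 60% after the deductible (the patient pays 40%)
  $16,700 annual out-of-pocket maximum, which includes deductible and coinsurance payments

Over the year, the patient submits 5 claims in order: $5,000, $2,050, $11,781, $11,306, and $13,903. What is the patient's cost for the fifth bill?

Claim 1 ($5,000): $3,000 finishes the deductible; $2,000 goes to coinsurance; patient's 40% is $800. Patient pays $3,800; OOP now $3,800.
Claim 2 ($2,050): deductible met; 40% of $2,050 = $820. Patient pays $820; OOP now $4,620.
Claim 3 ($11,781): deductible met; 40% of $11,781 = $4,712.40. Cost to patient: $4,712.40. OOP to date $9,332.40.
Claim 4 ($11,306): deductible met; 40% of $11,306 = $4,522.40. Cost to patient: $4,522.40. OOP to date $13,854.80.
Claim 5 ($13,903): deductible met; 40% of $13,903 = $5,561.20. OOP would hit $19,416 > $16,700, so the cap limits the patient to $16,700 − $13,854.80 = $2,845.20.

$2,845.20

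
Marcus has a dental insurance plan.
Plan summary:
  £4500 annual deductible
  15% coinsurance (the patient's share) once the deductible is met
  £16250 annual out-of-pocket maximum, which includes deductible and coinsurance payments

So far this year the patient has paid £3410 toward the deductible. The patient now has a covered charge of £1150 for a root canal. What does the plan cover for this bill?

£51

£3410 of the £4500 deductible is already met, leaving £1090.
After the £1090 deductible portion, £1150 − £1090 = £60 is subject to coinsurance.
Coinsurance: £60 × 15% = £9.
Patient responsibility before any cap: £1090 + £9 = £1099.
Cumulative spending £3410 + £1099 = £4509 stays under the £16250 maximum.
The insurer covers the remainder: £1150 − £1099 = £51.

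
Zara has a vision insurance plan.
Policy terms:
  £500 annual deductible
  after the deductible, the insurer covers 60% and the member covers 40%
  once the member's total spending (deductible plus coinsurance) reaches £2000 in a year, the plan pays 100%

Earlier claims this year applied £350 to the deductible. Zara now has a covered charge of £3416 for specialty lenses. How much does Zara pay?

£1456.40

Deductible still to meet: £500 − £350 = £150.
That leaves £3416 − £150 = £3266 for coinsurance.
Coinsurance: £3266 × 40% = £1306.40.
So the member owes £150 + £1306.40 = £1456.40 before any cap.
Total out-of-pocket so far would be £350 + £1456.40 = £1806.40, below the £2000 cap — no reduction.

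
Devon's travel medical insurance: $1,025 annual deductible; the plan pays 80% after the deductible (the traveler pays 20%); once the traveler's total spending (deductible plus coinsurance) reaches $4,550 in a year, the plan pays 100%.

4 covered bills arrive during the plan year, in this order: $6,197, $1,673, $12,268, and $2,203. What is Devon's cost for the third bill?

#1 ($6,197): $1,025 to deductible, leaving $5,172; coinsurance $5,172 × 20% = $1,034.40. Traveler owes $2,059.40 (running OOP $2,059.40).
#2 ($1,673): deductible met; 20% of $1,673 = $334.60. Traveler owes $334.60 (running OOP $2,394).
#3 ($12,268): 20% coinsurance on $12,268 = $2,453.60. OOP would hit $4,847.60 > $4,550, so the cap limits the traveler to $4,550 − $2,394 = $2,156.

$2,156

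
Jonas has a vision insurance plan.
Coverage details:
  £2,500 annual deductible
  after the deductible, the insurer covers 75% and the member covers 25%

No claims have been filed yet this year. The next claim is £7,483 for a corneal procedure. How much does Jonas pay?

Deductible not yet touched, so the first £2,500 of the bill goes to the deductible.
After the £2,500 deductible portion, £7,483 − £2,500 = £4,983 is subject to coinsurance.
25% of £4,983 = £1,245.75 falls to the member.
That puts the member's cost at £2,500 + £1,245.75 = £3,745.75.

£3,745.75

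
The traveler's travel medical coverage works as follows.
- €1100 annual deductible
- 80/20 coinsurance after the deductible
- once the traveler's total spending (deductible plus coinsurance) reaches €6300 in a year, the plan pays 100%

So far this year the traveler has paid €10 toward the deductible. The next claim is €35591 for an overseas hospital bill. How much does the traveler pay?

Remaining deductible: €1100 − €10 = €1090.
After the €1090 deductible portion, €35591 − €1090 = €34501 is subject to coinsurance.
20% of €34501 = €6900.20 falls to the traveler.
That puts the traveler's cost at €1090 + €6900.20 = €7990.20 before any cap.
Adding €7990.20 to the €10 already spent would give €8000.20, which exceeds the €6300 cap; the traveler pays just €6300 − €10 = €6290.

€6290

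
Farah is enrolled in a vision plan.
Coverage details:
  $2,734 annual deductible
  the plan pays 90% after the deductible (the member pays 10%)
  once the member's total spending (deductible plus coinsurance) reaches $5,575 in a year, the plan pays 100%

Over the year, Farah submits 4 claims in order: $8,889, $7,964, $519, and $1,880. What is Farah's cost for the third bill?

$51.90

Claim 1 ($8,889): $2,734 finishes the deductible; $6,155 goes to coinsurance; 10% of $6,155 = $615.50. Member pays $3,349.50; OOP now $3,349.50.
Claim 2 ($7,964): deductible already satisfied, so member's share is 10% × $7,964 = $796.40. Cost to member: $796.40. OOP to date $4,145.90.
Claim 3 ($519): deductible met; 10% of $519 = $51.90. Cost to member: $51.90. OOP to date $4,197.80.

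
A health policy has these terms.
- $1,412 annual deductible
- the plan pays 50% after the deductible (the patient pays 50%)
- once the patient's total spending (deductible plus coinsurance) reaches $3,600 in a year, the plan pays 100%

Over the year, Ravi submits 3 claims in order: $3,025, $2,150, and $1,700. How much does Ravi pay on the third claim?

$306.50

Claim 1 — $3,025: $1,412 finishes the deductible; $1,613 goes to coinsurance; coinsurance $1,613 × 50% = $806.50. Patient pays $2,218.50; OOP now $2,218.50.
Claim 2 — $2,150: deductible already satisfied, so patient's share is 50% × $2,150 = $1,075. Patient pays $1,075; OOP now $3,293.50.
Claim 3 — $1,700: 50% coinsurance on $1,700 = $850. That would push OOP to $4,143.50, over the $3,600 cap, so patient pays $3,600 − $3,293.50 = $306.50.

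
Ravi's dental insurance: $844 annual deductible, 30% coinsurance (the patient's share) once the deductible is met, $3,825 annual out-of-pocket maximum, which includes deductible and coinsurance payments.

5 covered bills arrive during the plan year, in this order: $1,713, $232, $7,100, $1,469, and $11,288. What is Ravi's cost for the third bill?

Bill 1, $1,713: deductible takes $844, $869 remains; patient's 30% is $260.70. Patient owes $1,104.70 (running OOP $1,104.70).
Bill 2, $232: deductible met; 30% of $232 = $69.60. Patient pays $69.60; OOP now $1,174.30.
Bill 3, $7,100: deductible already satisfied, so patient's share is 30% × $7,100 = $2,130. Patient owes $2,130 (running OOP $3,304.30).

$2,130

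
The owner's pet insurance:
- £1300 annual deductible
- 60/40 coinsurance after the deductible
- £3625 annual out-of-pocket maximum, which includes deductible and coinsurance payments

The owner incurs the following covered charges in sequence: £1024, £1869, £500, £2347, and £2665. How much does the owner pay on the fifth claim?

£549

Bill 1, £1024: all of it applies to the deductible. Cost to owner: £1024. OOP to date £1024.
Bill 2, £1869: deductible takes £276, £1593 remains; coinsurance £1593 × 40% = £637.20. Owner owes £913.20 (running OOP £1937.20).
Bill 3, £500: 40% coinsurance on £500 = £200. Cost to owner: £200. OOP to date £2137.20.
Bill 4, £2347: 40% coinsurance on £2347 = £938.80. Owner owes £938.80 (running OOP £3076).
Bill 5, £2665: 40% coinsurance on £2665 = £1066. OOP would hit £4142 > £3625, so the cap limits the owner to £3625 − £3076 = £549.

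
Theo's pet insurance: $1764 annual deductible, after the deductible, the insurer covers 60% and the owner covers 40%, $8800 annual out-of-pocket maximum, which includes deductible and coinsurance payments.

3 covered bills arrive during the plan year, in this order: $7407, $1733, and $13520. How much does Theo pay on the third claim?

$4085.60

Bill 1, $7407: $1764 to deductible, leaving $5643; owner's 40% is $2257.20. Owner pays $4021.20; OOP now $4021.20.
Bill 2, $1733: deductible met; 40% of $1733 = $693.20. Owner pays $693.20; OOP now $4714.40.
Bill 3, $13520: 40% coinsurance on $13520 = $5408. Adding that to $4714.40 gives $10122.40, past the $8800 cap; owner pays only $8800 − $4714.40 = $4085.60.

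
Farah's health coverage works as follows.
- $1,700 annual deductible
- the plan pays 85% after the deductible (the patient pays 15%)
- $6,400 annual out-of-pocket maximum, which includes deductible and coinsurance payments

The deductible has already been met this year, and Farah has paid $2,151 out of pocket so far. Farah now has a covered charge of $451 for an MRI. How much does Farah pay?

$67.65

With the deductible met, the entire $451 is subject to coinsurance.
Patient's 15% share of $451 is $67.65.
Cumulative spending $2,151 + $67.65 = $2,218.65 stays under the $6,400 maximum.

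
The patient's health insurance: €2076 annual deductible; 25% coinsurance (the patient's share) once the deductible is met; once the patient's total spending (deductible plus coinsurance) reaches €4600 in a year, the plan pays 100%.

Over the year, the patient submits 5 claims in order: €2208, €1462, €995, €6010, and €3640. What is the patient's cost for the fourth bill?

Bill 1, €2208: deductible takes €2076, €132 remains; patient's 25% is €33. Cost to patient: €2109. OOP to date €2109.
Bill 2, €1462: deductible already satisfied, so patient's share is 25% × €1462 = €365.50. Patient owes €365.50 (running OOP €2474.50).
Bill 3, €995: deductible met; 25% of €995 = €248.75. Cost to patient: €248.75. OOP to date €2723.25.
Bill 4, €6010: deductible already satisfied, so patient's share is 25% × €6010 = €1502.50. Patient pays €1502.50; OOP now €4225.75.

€1502.50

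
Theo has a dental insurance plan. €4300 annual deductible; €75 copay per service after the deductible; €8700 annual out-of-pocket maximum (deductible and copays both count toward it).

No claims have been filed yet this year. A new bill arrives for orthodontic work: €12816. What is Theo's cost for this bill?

€4375

Nothing has been paid toward the €4300 deductible, so the first €4300 of this charge is applied there.
The remaining €8516 (= €12816 − €4300) moves to the copay.
Copay on this service: €75.
So the patient owes €4300 + €75 = €4375 before any cap.
Cumulative spending €0 + €4375 = €4375 stays under the €8700 maximum.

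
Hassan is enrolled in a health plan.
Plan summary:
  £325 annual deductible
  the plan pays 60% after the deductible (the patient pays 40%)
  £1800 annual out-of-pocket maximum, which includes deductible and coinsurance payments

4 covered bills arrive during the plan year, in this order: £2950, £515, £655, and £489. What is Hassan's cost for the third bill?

£219

Claim 1 — £2950: deductible takes £325, £2625 remains; patient's 40% is £1050. Cost to patient: £1375. OOP to date £1375.
Claim 2 — £515: deductible met; 40% of £515 = £206. Cost to patient: £206. OOP to date £1581.
Claim 3 — £655: 40% coinsurance on £655 = £262. OOP would hit £1843 > £1800, so the cap limits the patient to £1800 − £1581 = £219.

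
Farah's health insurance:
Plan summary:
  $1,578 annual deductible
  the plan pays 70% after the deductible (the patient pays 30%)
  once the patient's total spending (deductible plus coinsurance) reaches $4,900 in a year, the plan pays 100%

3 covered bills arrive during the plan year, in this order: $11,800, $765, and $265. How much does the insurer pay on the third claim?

$239.10

#1 ($11,800): deductible takes $1,578, $10,222 remains; 30% of $10,222 = $3,066.60. Patient pays $4,644.60; OOP now $4,644.60. Insurer: $11,800 − $4,644.60 = $7,155.40.
#2 ($765): deductible met; 30% of $765 = $229.50. Patient owes $229.50 (running OOP $4,874.10). Insurer: $765 − $229.50 = $535.50.
#3 ($265): deductible already satisfied, so patient's share is 30% × $265 = $79.50. Adding that to $4,874.10 gives $4,953.60, past the $4,900 cap; patient pays only $4,900 − $4,874.10 = $25.90. Insurer: $265 − $25.90 = $239.10.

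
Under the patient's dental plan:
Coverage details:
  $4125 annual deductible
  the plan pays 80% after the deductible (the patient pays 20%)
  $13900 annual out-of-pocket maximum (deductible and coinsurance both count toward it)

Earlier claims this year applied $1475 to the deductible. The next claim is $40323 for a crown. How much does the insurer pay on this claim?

$30138.40

Remaining deductible: $4125 − $1475 = $2650.
That leaves $40323 − $2650 = $37673 for coinsurance.
20% of $37673 = $7534.60 falls to the patient.
So the patient owes $2650 + $7534.60 = $10184.60 before any cap.
Cumulative spending $1475 + $10184.60 = $11659.60 stays under the $13900 maximum.
The insurer covers the remainder: $40323 − $10184.60 = $30138.40.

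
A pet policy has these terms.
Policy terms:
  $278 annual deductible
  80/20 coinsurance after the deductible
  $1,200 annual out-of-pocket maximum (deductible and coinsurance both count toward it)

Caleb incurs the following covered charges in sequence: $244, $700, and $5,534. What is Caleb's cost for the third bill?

$788.80

Claim 1 — $244: entire amount goes to the deductible. Owner pays $244; OOP now $244.
Claim 2 — $700: $34 finishes the deductible; $666 goes to coinsurance; coinsurance $666 × 20% = $133.20. Owner pays $167.20; OOP now $411.20.
Claim 3 — $5,534: 20% coinsurance on $5,534 = $1,106.80. OOP would hit $1,518 > $1,200, so the cap limits the owner to $1,200 − $411.20 = $788.80.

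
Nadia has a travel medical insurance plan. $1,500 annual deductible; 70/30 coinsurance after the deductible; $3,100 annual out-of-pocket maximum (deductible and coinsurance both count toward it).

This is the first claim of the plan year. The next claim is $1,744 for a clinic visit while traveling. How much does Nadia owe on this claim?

Nothing has been paid toward the $1,500 deductible, so the first $1,500 of this charge is applied there.
The remaining $244 (= $1,744 − $1,500) moves to coinsurance.
30% of $244 = $73.20 falls to the traveler.
So the traveler owes $1,500 + $73.20 = $1,573.20 before any cap.
Year-to-date out-of-pocket becomes $0 + $1,573.20 = $1,573.20, still under the $3,100 maximum, so no cap applies.

$1,573.20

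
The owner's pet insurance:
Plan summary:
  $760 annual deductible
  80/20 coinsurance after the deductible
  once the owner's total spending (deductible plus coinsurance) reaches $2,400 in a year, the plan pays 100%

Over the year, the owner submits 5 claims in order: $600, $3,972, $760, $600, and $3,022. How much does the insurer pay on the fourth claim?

$480

Bill 1, $600: all of it applies to the deductible. Owner owes $600 (running OOP $600). Insurer: $600 − $600 = $0.
Bill 2, $3,972: $160 finishes the deductible; $3,812 goes to coinsurance; 20% of $3,812 = $762.40. Owner pays $922.40; OOP now $1,522.40. Plan pays $3,972 − $922.40 = $3,049.60.
Bill 3, $760: deductible already satisfied, so owner's share is 20% × $760 = $152. Owner owes $152 (running OOP $1,674.40). Insurer: $760 − $152 = $608.
Bill 4, $600: deductible already satisfied, so owner's share is 20% × $600 = $120. Owner owes $120 (running OOP $1,794.40). Plan pays $600 − $120 = $480.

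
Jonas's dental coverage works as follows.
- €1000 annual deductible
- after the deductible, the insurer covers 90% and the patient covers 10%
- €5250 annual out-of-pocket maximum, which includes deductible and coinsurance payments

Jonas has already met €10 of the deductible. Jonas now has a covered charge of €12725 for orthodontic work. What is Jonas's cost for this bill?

€2163.50

€10 of the €1000 deductible is already met, leaving €990.
After the €990 deductible portion, €12725 − €990 = €11735 is subject to coinsurance.
Coinsurance: €11735 × 10% = €1173.50.
Patient responsibility before any cap: €990 + €1173.50 = €2163.50.
Cumulative spending €10 + €2163.50 = €2173.50 stays under the €5250 maximum.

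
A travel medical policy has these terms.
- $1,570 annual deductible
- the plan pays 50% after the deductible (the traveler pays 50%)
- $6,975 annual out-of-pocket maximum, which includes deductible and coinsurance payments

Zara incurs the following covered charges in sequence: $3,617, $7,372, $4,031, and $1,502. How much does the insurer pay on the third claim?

$3,335.50

#1 ($3,617): $1,570 finishes the deductible; $2,047 goes to coinsurance; 50% of $2,047 = $1,023.50. Traveler pays $2,593.50; OOP now $2,593.50. Insurer: $3,617 − $2,593.50 = $1,023.50.
#2 ($7,372): 50% coinsurance on $7,372 = $3,686. Traveler pays $3,686; OOP now $6,279.50. Insurer: $7,372 − $3,686 = $3,686.
#3 ($4,031): deductible met; 50% of $4,031 = $2,015.50. That would push OOP to $8,295, over the $6,975 cap, so traveler pays $6,975 − $6,279.50 = $695.50. Insurer: $4,031 − $695.50 = $3,335.50.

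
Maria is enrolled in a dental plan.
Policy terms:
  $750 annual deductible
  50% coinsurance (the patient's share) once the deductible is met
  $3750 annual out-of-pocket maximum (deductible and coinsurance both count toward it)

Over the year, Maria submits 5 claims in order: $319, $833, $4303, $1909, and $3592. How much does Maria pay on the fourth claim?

Claim 1 — $319: all of it applies to the deductible. Cost to patient: $319. OOP to date $319.
Claim 2 — $833: $431 to deductible, leaving $402; 50% of $402 = $201. Cost to patient: $632. OOP to date $951.
Claim 3 — $4303: deductible already satisfied, so patient's share is 50% × $4303 = $2151.50. Patient pays $2151.50; OOP now $3102.50.
Claim 4 — $1909: 50% coinsurance on $1909 = $954.50. That would push OOP to $4057, over the $3750 cap, so patient pays $3750 − $3102.50 = $647.50.

$647.50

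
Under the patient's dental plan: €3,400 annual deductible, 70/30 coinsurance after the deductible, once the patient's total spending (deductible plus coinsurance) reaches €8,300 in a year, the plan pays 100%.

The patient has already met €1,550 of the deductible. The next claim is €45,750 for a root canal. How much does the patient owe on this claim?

Deductible still to meet: €3,400 − €1,550 = €1,850.
After the €1,850 deductible portion, €45,750 − €1,850 = €43,900 is subject to coinsurance.
Coinsurance: €43,900 × 30% = €13,170.
Patient responsibility before any cap: €1,850 + €13,170 = €15,020.
Year-to-date out-of-pocket would reach €1,550 + €15,020 = €16,570, above the €8,300 maximum, so the patient pays only €8,300 − €1,550 = €6,750.

€6,750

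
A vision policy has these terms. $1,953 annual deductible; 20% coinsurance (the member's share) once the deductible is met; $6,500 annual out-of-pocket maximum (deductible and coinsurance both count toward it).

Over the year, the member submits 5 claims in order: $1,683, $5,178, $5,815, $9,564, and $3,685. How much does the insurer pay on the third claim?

Claim 1 — $1,683: fully absorbed by the deductible. Member owes $1,683 (running OOP $1,683). Plan pays $1,683 − $1,683 = $0.
Claim 2 — $5,178: deductible takes $270, $4,908 remains; member's 20% is $981.60. Member owes $1,251.60 (running OOP $2,934.60). Insurer: $5,178 − $1,251.60 = $3,926.40.
Claim 3 — $5,815: deductible already satisfied, so member's share is 20% × $5,815 = $1,163. Member pays $1,163; OOP now $4,097.60. Plan pays $5,815 − $1,163 = $4,652.

$4,652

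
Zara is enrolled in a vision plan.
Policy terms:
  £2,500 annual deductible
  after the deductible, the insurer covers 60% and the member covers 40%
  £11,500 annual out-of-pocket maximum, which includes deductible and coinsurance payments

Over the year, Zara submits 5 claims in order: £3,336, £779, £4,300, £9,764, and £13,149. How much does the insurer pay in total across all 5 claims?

Claim 1 — £3,336: deductible takes £2,500, £836 remains; 40% of £836 = £334.40. Cost to member: £2,834.40. OOP to date £2,834.40. Insurer: £3,336 − £2,834.40 = £501.60.
Claim 2 — £779: deductible met; 40% of £779 = £311.60. Cost to member: £311.60. OOP to date £3,146. Plan pays £779 − £311.60 = £467.40.
Claim 3 — £4,300: deductible already satisfied, so member's share is 40% × £4,300 = £1,720. Member owes £1,720 (running OOP £4,866). Plan pays £4,300 − £1,720 = £2,580.
Claim 4 — £9,764: deductible already satisfied, so member's share is 40% × £9,764 = £3,905.60. Member pays £3,905.60; OOP now £8,771.60. Plan pays £9,764 − £3,905.60 = £5,858.40.
Claim 5 — £13,149: deductible met; 40% of £13,149 = £5,259.60. Adding that to £8,771.60 gives £14,031.20, past the £11,500 cap; member pays only £11,500 − £8,771.60 = £2,728.40. Insurer: £13,149 − £2,728.40 = £10,420.60.
Insurer total: £501.60 + £467.40 + £2,580 + £5,858.40 + £10,420.60 = £19,828.

£19,828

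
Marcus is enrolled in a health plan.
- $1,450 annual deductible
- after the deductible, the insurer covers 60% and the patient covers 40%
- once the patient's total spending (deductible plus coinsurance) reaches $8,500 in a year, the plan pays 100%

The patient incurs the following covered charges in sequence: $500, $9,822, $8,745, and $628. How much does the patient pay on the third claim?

$3,498

Claim 1 — $500: all of it applies to the deductible. Patient pays $500; OOP now $500.
Claim 2 — $9,822: $950 finishes the deductible; $8,872 goes to coinsurance; 40% of $8,872 = $3,548.80. Patient owes $4,498.80 (running OOP $4,998.80).
Claim 3 — $8,745: 40% coinsurance on $8,745 = $3,498. Patient owes $3,498 (running OOP $8,496.80).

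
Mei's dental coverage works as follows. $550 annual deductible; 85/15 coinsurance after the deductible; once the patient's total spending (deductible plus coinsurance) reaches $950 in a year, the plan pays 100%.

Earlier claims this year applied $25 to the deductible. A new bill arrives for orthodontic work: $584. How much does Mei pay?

$25 of the $550 deductible is already met, leaving $525.
The remaining $59 (= $584 − $525) moves to coinsurance.
15% of $59 = $8.85 falls to the patient.
That puts the patient's cost at $525 + $8.85 = $533.85 before any cap.
Cumulative spending $25 + $533.85 = $558.85 stays under the $950 maximum.

$533.85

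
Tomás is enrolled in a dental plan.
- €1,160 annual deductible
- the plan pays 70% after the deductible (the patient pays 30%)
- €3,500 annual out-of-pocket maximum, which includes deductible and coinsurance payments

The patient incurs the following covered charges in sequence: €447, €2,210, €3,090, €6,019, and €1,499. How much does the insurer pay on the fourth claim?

Claim 1 (€447): fully absorbed by the deductible. Patient pays €447; OOP now €447. Plan pays €447 − €447 = €0.
Claim 2 (€2,210): €713 finishes the deductible; €1,497 goes to coinsurance; coinsurance €1,497 × 30% = €449.10. Cost to patient: €1,162.10. OOP to date €1,609.10. Insurer: €2,210 − €1,162.10 = €1,047.90.
Claim 3 (€3,090): deductible already satisfied, so patient's share is 30% × €3,090 = €927. Cost to patient: €927. OOP to date €2,536.10. Plan pays €3,090 − €927 = €2,163.
Claim 4 (€6,019): deductible met; 30% of €6,019 = €1,805.70. OOP would hit €4,341.80 > €3,500, so the cap limits the patient to €3,500 − €2,536.10 = €963.90. Insurer: €6,019 − €963.90 = €5,055.10.

€5,055.10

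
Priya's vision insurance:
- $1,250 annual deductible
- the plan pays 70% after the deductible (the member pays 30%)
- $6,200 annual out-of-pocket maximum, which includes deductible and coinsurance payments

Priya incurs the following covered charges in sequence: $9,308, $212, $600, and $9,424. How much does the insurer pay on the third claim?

$420

#1 ($9,308): deductible takes $1,250, $8,058 remains; 30% of $8,058 = $2,417.40. Cost to member: $3,667.40. OOP to date $3,667.40. Insurer: $9,308 − $3,667.40 = $5,640.60.
#2 ($212): deductible already satisfied, so member's share is 30% × $212 = $63.60. Cost to member: $63.60. OOP to date $3,731. Insurer: $212 − $63.60 = $148.40.
#3 ($600): deductible met; 30% of $600 = $180. Member owes $180 (running OOP $3,911). Plan pays $600 − $180 = $420.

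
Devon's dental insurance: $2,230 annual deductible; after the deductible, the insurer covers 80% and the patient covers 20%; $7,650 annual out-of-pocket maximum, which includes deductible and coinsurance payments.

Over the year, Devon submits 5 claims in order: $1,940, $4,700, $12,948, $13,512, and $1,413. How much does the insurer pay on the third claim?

Claim 1 — $1,940: fully absorbed by the deductible. Patient owes $1,940 (running OOP $1,940). Insurer: $1,940 − $1,940 = $0.
Claim 2 — $4,700: $290 to deductible, leaving $4,410; coinsurance $4,410 × 20% = $882. Patient pays $1,172; OOP now $3,112. Plan pays $4,700 − $1,172 = $3,528.
Claim 3 — $12,948: 20% coinsurance on $12,948 = $2,589.60. Cost to patient: $2,589.60. OOP to date $5,701.60. Insurer: $12,948 − $2,589.60 = $10,358.40.

$10,358.40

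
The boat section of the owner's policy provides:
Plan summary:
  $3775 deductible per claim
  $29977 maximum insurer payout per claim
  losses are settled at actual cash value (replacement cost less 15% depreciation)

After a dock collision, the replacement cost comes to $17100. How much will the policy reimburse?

$10760

Depreciate 15%: the covered value is $17100 × 0.85 = $14535.
Subtract the deductible: $14535 − $3775 = $10760.
That's under the $29977 cap, so the insurer reimburses the full $10760.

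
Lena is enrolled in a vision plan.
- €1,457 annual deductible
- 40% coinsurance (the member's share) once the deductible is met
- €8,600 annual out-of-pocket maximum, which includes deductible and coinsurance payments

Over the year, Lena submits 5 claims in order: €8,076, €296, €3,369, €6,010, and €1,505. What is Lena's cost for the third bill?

€1,347.60

Bill 1, €8,076: €1,457 finishes the deductible; €6,619 goes to coinsurance; coinsurance €6,619 × 40% = €2,647.60. Member pays €4,104.60; OOP now €4,104.60.
Bill 2, €296: 40% coinsurance on €296 = €118.40. Cost to member: €118.40. OOP to date €4,223.
Bill 3, €3,369: deductible already satisfied, so member's share is 40% × €3,369 = €1,347.60. Member owes €1,347.60 (running OOP €5,570.60).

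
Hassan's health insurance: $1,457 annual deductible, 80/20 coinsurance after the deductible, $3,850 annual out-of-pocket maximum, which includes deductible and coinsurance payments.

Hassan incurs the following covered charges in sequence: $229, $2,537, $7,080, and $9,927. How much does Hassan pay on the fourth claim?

#1 ($229): fully absorbed by the deductible. Patient pays $229; OOP now $229.
#2 ($2,537): $1,228 to deductible, leaving $1,309; 20% of $1,309 = $261.80. Patient owes $1,489.80 (running OOP $1,718.80).
#3 ($7,080): deductible met; 20% of $7,080 = $1,416. Patient owes $1,416 (running OOP $3,134.80).
#4 ($9,927): deductible met; 20% of $9,927 = $1,985.40. Adding that to $3,134.80 gives $5,120.20, past the $3,850 cap; patient pays only $3,850 − $3,134.80 = $715.20.

$715.20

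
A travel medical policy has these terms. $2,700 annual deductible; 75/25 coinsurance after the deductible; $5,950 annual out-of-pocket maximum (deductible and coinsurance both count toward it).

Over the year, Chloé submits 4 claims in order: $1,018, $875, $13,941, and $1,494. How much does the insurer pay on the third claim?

$9,884

#1 ($1,018): all of it applies to the deductible. Cost to traveler: $1,018. OOP to date $1,018. Insurer: $1,018 − $1,018 = $0.
#2 ($875): entire amount goes to the deductible. Cost to traveler: $875. OOP to date $1,893. Plan pays $875 − $875 = $0.
#3 ($13,941): $807 finishes the deductible; $13,134 goes to coinsurance; coinsurance $13,134 × 25% = $3,283.50. Together that's $807 + $3,283.50 = $4,090.50. OOP would hit $5,983.50 > $5,950, so the cap limits the traveler to $5,950 − $1,893 = $4,057. Plan pays $13,941 − $4,057 = $9,884.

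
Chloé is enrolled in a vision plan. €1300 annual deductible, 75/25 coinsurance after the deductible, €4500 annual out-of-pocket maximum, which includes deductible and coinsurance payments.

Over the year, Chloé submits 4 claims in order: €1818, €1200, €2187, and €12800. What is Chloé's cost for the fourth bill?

€2223.75

Claim 1 — €1818: €1300 to deductible, leaving €518; coinsurance €518 × 25% = €129.50. Member owes €1429.50 (running OOP €1429.50).
Claim 2 — €1200: deductible met; 25% of €1200 = €300. Member owes €300 (running OOP €1729.50).
Claim 3 — €2187: deductible met; 25% of €2187 = €546.75. Cost to member: €546.75. OOP to date €2276.25.
Claim 4 — €12800: 25% coinsurance on €12800 = €3200. That would push OOP to €5476.25, over the €4500 cap, so member pays €4500 − €2276.25 = €2223.75.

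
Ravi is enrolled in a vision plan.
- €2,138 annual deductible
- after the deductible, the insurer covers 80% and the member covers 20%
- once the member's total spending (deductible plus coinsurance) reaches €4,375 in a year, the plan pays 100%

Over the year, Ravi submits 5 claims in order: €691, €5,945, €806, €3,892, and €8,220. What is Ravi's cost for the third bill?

Bill 1, €691: fully absorbed by the deductible. Member pays €691; OOP now €691.
Bill 2, €5,945: €1,447 finishes the deductible; €4,498 goes to coinsurance; 20% of €4,498 = €899.60. Cost to member: €2,346.60. OOP to date €3,037.60.
Bill 3, €806: deductible already satisfied, so member's share is 20% × €806 = €161.20. Member pays €161.20; OOP now €3,198.80.

€161.20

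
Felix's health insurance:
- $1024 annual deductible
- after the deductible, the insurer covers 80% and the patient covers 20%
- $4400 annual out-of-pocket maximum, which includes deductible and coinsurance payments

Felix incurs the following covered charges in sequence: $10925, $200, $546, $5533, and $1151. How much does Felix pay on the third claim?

Claim 1 ($10925): $1024 finishes the deductible; $9901 goes to coinsurance; coinsurance $9901 × 20% = $1980.20. Cost to patient: $3004.20. OOP to date $3004.20.
Claim 2 ($200): 20% coinsurance on $200 = $40. Patient pays $40; OOP now $3044.20.
Claim 3 ($546): deductible already satisfied, so patient's share is 20% × $546 = $109.20. Patient owes $109.20 (running OOP $3153.40).

$109.20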